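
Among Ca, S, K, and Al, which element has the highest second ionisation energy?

IE_2 is the cost of taking one more electron from the +1 cation: Ca⁺ still has 1 valence electron; S⁺ still has 5 valence electrons; K⁺ is the bare [Ar] core; Al⁺ still has 2 valence electrons.
Breaking into a closed-shell core is much more expensive than removing a leftover valence electron — K has the largest IE_2 here.
Valence configurations: Ca⁺ [Ar]4s¹, S⁺ [Ne]3s²3p³, Al⁺ [Ne]3s².
Tabulated IE_2 (kJ/mol): Ca 1145, S 2252, K 3052, Al 1817.
Overall IE_2 order: Ca < Al < S < K.

K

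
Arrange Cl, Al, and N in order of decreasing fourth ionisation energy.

After 3 electrons have been removed, what remains? Cl³⁺ still has 4 valence electrons; Al³⁺ is the bare [Ne] core; N³⁺ still has 2 valence electrons.
Breaking into a closed-shell core is much more expensive than removing a leftover valence electron — Al has the largest IE_4 here.
Valence configurations: Cl³⁺ [Ne]3s²3p², N³⁺ [He]2s².
The numbers (kJ/mol): Cl 5159, Al 11577, N 7475.
Hence IE_4: Cl < N < Al.

Al > N > Cl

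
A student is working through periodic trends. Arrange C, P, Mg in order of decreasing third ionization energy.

The third ionization energy removes an electron from the +2 ion. For each element: C²⁺ still has 2 valence electrons; P²⁺ still has 3 valence electrons; Mg²⁺ is the bare [Ne] core.
Pulling an electron out of a noble-gas core costs far more than removing a remaining valence electron, so Mg sits at the high end of IE_3.
Valence configurations: C²⁺ [He]2s², P²⁺ [Ne]3s²3p¹.
Tabulated IE_3 (kJ/mol): C 4620, P 2914, Mg 7733.
Putting it together, IE_3: P < C < Mg.

Mg, C, P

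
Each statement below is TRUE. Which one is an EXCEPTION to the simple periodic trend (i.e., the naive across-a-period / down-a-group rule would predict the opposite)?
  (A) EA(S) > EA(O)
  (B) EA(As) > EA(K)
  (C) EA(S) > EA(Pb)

(A)

The general trend: electron affinity increases across a period and decreases down a group.
(A) S (period 3, group 16) vs O (period 2, group 16): the stated order contradicts the simple trend.
(B) As (period 4, group 15) vs K (period 4, group 1): the stated order agrees with the simple trend.
(C) S (period 3, group 16) vs Pb (period 6, group 14): the stated order agrees with the simple trend.
The exception is (A): the compact 2p subshell of O repels the added electron more than S's larger 3p does.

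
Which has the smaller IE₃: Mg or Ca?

Ca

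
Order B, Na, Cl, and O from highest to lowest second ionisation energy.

Na > O > B > Cl

IE_2 is the cost of taking one more electron from the +1 cation: B⁺ still has 2 valence electrons; Na⁺ is the bare [Ne] core; Cl⁺ still has 6 valence electrons; O⁺ still has 5 valence electrons.
Core electrons are held far more tightly than valence electrons, so Na tops the IE_2 order.
Valence configurations: B⁺ [He]2s², Cl⁺ [Ne]3s²3p⁴, O⁺ [He]2s²2p³.
Approximate IE_2 values (kJ/mol): B 2427, Na 4562, Cl 2298, O 3388.
Putting it together, IE_2: Cl < B < O < Na.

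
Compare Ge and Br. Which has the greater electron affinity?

Ge is in period 4, group 14; Br is in period 4, group 17.
Atoms with high Z_eff and room in the valence shell (especially the halogens) have the most exothermic electron affinities.
All lie in period 4, so electron affinity increases left to right.
So Br has the greater electron affinity (Br > Ge).

Br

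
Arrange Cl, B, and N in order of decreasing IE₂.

N > B > Cl

IE_2 is the cost of taking one more electron from the +1 cation: Cl⁺ still has 6 valence electrons; B⁺ still has 2 valence electrons; N⁺ still has 4 valence electrons.
All are still removing valence electrons, so compare the +1 ions as you would atoms: IE_2 generally rises across a period (higher Z_eff) and falls down a group (larger shell), subject to the usual subshell exceptions.
Valence configurations: Cl⁺ [Ne]3s²3p⁴, B⁺ [He]2s², N⁺ [He]2s²2p².
Tabulated IE_2 (kJ/mol): Cl 2298, B 2427, N 2856.
Hence IE_2: Cl < B < N.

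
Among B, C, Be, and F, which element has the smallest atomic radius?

F

Be is in period 2, group 2; B is in period 2, group 13; C is in period 2, group 14; F is in period 2, group 17.
Moving right in a period, electrons are added to the same shell under a stronger nuclear pull, so atoms get smaller; moving down, a new shell is opened and atoms get larger.
All lie in period 2, so atomic radius increases right to left.
The smallest atomic radius among these belongs to F.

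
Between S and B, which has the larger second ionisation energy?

B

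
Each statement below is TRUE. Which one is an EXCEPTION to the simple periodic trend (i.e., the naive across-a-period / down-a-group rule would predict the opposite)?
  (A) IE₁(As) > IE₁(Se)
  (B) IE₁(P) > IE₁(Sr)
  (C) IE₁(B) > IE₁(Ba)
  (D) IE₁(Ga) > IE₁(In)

The general trend: first ionization energy increases across a period and decreases down a group.
(A) As (period 4, group 15) vs Se (period 4, group 16): the stated order contradicts the simple trend.
(B) P (period 3, group 15) vs Sr (period 5, group 2): the stated order agrees with the simple trend.
(C) B (period 2, group 13) vs Ba (period 6, group 2): the stated order agrees with the simple trend.
(D) Ga (period 4, group 13) vs In (period 5, group 13): the stated order agrees with the simple trend.
The exception is (A): Se (4p⁴) ionizes more easily than half-filled As (4p³).

(A)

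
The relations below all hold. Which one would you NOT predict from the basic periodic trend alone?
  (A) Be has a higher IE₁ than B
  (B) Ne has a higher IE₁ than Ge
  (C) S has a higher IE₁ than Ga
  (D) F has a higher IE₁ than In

(A)

The general trend: IE₁ increases across a period and decreases down a group.
(A) Be (period 2, group 2) vs B (period 2, group 13): the stated order contradicts the simple trend.
(B) Ne (period 2, group 18) vs Ge (period 4, group 14): the stated order agrees with the simple trend.
(C) S (period 3, group 16) vs Ga (period 4, group 13): the stated order agrees with the simple trend.
(D) F (period 2, group 17) vs In (period 5, group 13): the stated order agrees with the simple trend.
The exception is (A): removing B's lone 2p electron is easier than breaking Be's filled 2s².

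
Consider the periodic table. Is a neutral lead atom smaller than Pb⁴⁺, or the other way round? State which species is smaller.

Pb⁴⁺

Forming Pb⁴⁺ removes 4 electrons from Pb. Fewer electrons for the same nuclear charge means less shielding and a higher Z_eff on the remaining electrons.
A cation is smaller than its parent atom: Pb⁴⁺ < Pb.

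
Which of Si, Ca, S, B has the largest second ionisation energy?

B

After 1 electron has been removed, what remains? Si⁺ still has 3 valence electrons; Ca⁺ still has 1 valence electron; S⁺ still has 5 valence electrons; B⁺ still has 2 valence electrons.
All are still removing valence electrons, so compare the +1 ions as you would atoms: IE_2 generally rises across a period (higher Z_eff) and falls down a group (larger shell), subject to the usual subshell exceptions.
Valence configurations: Si⁺ [Ne]3s²3p¹, Ca⁺ [Ar]4s¹, S⁺ [Ne]3s²3p³, B⁺ [He]2s².
Approximate IE_2 values (kJ/mol): Si 1577, Ca 1145, S 2252, B 2427.
So the second ionization energies run Ca < Si < S < B.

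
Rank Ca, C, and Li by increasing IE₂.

Ca, C, Li

IE_2 is the cost of taking one more electron from the +1 cation: Ca⁺ still has 1 valence electron; C⁺ still has 3 valence electrons; Li⁺ is the bare [He] core.
Pulling an electron out of a noble-gas core costs far more than removing a remaining valence electron, so Li sits at the high end of IE_2.
Valence configurations: Ca⁺ [Ar]4s¹, C⁺ [He]2s²2p¹.
Approximate IE_2 values (kJ/mol): Ca 1145, C 2353, Li 7298.
Putting it together, IE_2: Ca < C < Li.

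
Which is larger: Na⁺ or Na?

Forming Na⁺ removes 1 electron from Na. Fewer electrons for the same nuclear charge means less shielding and a higher Z_eff on the remaining electrons, and for main-group metals the entire outer shell is lost.
A cation is smaller than its parent atom: Na⁺ < Na.

Na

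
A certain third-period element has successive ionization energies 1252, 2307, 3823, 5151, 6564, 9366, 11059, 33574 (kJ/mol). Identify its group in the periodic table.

Look for the largest jump between consecutive ionization energies: IE8/IE7 ≈ 3.0, far larger than any earlier ratio.
That jump marks the point where a core electron is being removed. So the atom has 7 valence electrons.
A main-group element with 7 valence electrons is in group 17.

Group 17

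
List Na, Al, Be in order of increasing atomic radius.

Be < Al < Na

Be is in period 2, group 2; Na is in period 3, group 1; Al is in period 3, group 13.
Radius decreases left→right (rising Z_eff, same n) and increases top→bottom (higher n).
Here both period and group differ, so the two effects have to be weighed against each other.
Al > Be: period and group pull opposite ways; the down-group shift dominates (126 vs 102 pm).
Na > Al: Na lies to the left of Al in period 3, so the across-period effect alone puts Na larger.
For reference (pm): Be 102, Na 155, Al 126.
So from smallest to largest: Be < Al < Na.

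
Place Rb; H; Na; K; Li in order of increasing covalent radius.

Atomic radius shrinks across a period as nuclear charge pulls the same shell inward, and grows down a group as new shells are added.
All are in group 1, so atomic radius increases down the group.
So from smallest to largest: H < Li < Na < K < Rb.

H < Li < Na < K < Rb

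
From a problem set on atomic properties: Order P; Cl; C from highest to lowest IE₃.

C > Cl > P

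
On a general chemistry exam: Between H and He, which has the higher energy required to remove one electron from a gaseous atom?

H is in period 1, group 1; He is in period 1, group 18.
Across a period the outer electron is held more tightly (higher IE₁); down a group it sits in a higher shell, more shielded, and comes off more easily.
All lie in period 1, so first ionization energy increases left to right.
So He has the higher energy required to remove one electron from a gaseous atom (He > H).

He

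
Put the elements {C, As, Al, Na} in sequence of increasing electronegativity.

C is in period 2, group 14; Na is in period 3, group 1; Al is in period 3, group 13; As is in period 4, group 15.
EN rises left→right (higher Z_eff, smaller atoms) and falls top→bottom (larger, more shielded atoms).
Here both period and group differ, so the two effects have to be weighed against each other.
Al > Na: both are in period 3; the period trend gives Al the larger value.
As > Al: the two effects oppose for this pair; the across-period effect wins (2.18 vs 1.61).
C > As: period and group pull opposite ways; the down-group shift dominates (2.55 vs 2.18).
Approximate values (Pauling): C 2.55, Na 0.93, Al 1.61, As 2.18.
So from lowest to highest: Na < Al < As < C.

Na < Al < As < C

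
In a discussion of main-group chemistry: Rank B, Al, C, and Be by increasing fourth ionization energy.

C < Al < Be < B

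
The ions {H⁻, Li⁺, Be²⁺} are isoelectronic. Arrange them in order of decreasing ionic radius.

All of these have 2 electrons, so size is governed by nuclear charge alone: the more protons, the stronger the pull on the same electron cloud, and the smaller the ion.
Nuclear charges: Be²⁺ (Z=4), Li⁺ (Z=3), H⁻ (Z=1).
Largest to smallest: H⁻ > Li⁺ > Be²⁺.

H⁻ > Li⁺ > Be²⁺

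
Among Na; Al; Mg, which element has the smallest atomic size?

Na is in period 3, group 1; Mg is in period 3, group 2; Al is in period 3, group 13.
Moving right in a period, electrons are added to the same shell under a stronger nuclear pull, so atoms get smaller; moving down, a new shell is opened and atoms get larger.
All lie in period 3, so atomic radius increases right to left.
The smallest atomic size among these belongs to Al.

Al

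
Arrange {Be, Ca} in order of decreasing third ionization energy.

IE_3 is the cost of taking one more electron from the +2 cation: Be²⁺ is the bare [He] core; Ca²⁺ is the bare [Ar] core.
All of these are removing an electron from a noble-gas core or deeper; the smaller core (lower principal quantum number) is held far more tightly, and within a period the higher nuclear charge binds the same core more tightly.
Approximate IE_3 values (kJ/mol): Be 14849, Ca 4912.
Overall IE_3 order: Ca < Be.

Be > Ca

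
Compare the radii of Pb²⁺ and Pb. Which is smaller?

Forming Pb²⁺ removes 2 electrons from Pb. Fewer electrons for the same nuclear charge means less shielding and a higher Z_eff on the remaining electrons.
A cation is smaller than its parent atom: Pb²⁺ < Pb.

Pb²⁺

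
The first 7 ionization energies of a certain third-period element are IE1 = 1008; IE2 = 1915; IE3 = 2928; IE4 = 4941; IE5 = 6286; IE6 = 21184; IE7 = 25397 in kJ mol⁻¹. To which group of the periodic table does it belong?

Look for the largest jump between consecutive ionization energies: IE6/IE5 ≈ 3.4, far larger than any earlier ratio.
That jump marks the point where a core electron is being removed. So the atom has 5 valence electrons.
A main-group element with 5 valence electrons is in group 15.

Group 15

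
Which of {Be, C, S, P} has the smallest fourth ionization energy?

S

After 3 electrons have been removed, what remains? Be³⁺ is already 1 electron into the core; C³⁺ still has 1 valence electron; S³⁺ still has 3 valence electrons; P³⁺ still has 2 valence electrons.
Core electrons are held far more tightly than valence electrons, so Be tops the IE_4 order.
Valence configurations: C³⁺ [He]2s¹, S³⁺ [Ne]3s²3p¹, P³⁺ [Ne]3s².
S³⁺ loses a lone 3p electron whereas P³⁺ must break into a filled 3s² pair, so IE_4(P) > IE_4(S) even though S has the higher nuclear charge.
The numbers (kJ/mol): Be 21007, C 6223, S 4556, P 4964.
So the fourth ionization energies run S < P < C < Be.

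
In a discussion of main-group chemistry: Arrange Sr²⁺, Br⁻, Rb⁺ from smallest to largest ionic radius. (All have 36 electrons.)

Sr²⁺, Rb⁺, Br⁻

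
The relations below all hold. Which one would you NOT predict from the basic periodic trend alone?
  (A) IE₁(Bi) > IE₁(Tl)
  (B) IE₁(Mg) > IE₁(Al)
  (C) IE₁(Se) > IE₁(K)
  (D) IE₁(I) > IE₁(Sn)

The general trend: IE₁ increases across a period and decreases down a group.
(A) Bi (period 6, group 15) vs Tl (period 6, group 13): the stated order agrees with the simple trend.
(B) Mg (period 3, group 2) vs Al (period 3, group 13): the stated order contradicts the simple trend.
(C) Se (period 4, group 16) vs K (period 4, group 1): the stated order agrees with the simple trend.
(D) I (period 5, group 17) vs Sn (period 5, group 14): the stated order agrees with the simple trend.
The exception is (B): Al's single 3p electron is easier to remove than one from Mg's filled 3s².

(B)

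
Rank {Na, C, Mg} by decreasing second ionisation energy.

Na > C > Mg

IE_2 is the cost of taking one more electron from the +1 cation: Na⁺ is the bare [Ne] core; C⁺ still has 3 valence electrons; Mg⁺ still has 1 valence electron.
Core electrons are held far more tightly than valence electrons, so Na tops the IE_2 order.
Valence configurations: C⁺ [He]2s²2p¹, Mg⁺ [Ne]3s¹.
Approximate IE_2 values (kJ/mol): Na 4562, C 2353, Mg 1451.
Overall IE_2 order: Mg < C < Na.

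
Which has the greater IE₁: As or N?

N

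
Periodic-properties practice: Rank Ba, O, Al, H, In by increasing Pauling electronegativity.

H is in period 1, group 1; O is in period 2, group 16; Al is in period 3, group 13; In is in period 5, group 13; Ba is in period 6, group 2.
Smaller atoms with higher effective nuclear charge are more electronegative.
These span different periods and groups, so the two trends combine.
Al > Ba: relative to Ba, both the across-period and down-group shifts push Al's electronegativity up.
In > Al: this pair runs against the simple trend — see the exception note.
H > In: the two effects oppose for this pair; the down-group effect wins (2.20 vs 1.78).
O > H: period and group pull opposite ways; the across-period shift dominates (3.44 vs 2.20).
Note the exception: In has a higher electronegativity than Al, contrary to the simple trend — poor shielding by filled d (and f) subshells raises the heavier element's effective nuclear charge more than the simple down-group trend predicts.
For reference (Pauling): H 2.20, O 3.44, Al 1.61, In 1.78, Ba 0.89.
So from lowest to highest: Ba < Al < In < H < O.

Ba < Al < In < H < O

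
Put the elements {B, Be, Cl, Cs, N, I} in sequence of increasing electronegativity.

Cs < Be < B < I < N < Cl

Be is in period 2, group 2; B is in period 2, group 13; N is in period 2, group 15; Cl is in period 3, group 17; I is in period 5, group 17; Cs is in period 6, group 1.
Electronegativity increases across a period and decreases down a group, tracking effective nuclear charge and atomic size.
Neither a single period nor a single group — weigh both effects.
Be > Cs: both effects reinforce here, so Be is clearly the higher of the two.
B > Be: both are in period 2; the period trend gives B the larger value.
I > B: the two effects oppose for this pair; the across-period effect wins (2.66 vs 2.04).
N > I: period and group pull opposite ways; the down-group shift dominates (3.04 vs 2.66).
Cl > N: the two effects oppose for this pair; the across-period effect wins (3.16 vs 3.04).
For reference (Pauling): Be 1.57, B 2.04, N 3.04, Cl 3.16, I 2.66, Cs 0.79.
So from lowest to highest: Cs < Be < B < I < N < Cl.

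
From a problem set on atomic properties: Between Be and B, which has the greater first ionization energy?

Be

Be is in period 2, group 2; B is in period 2, group 13.
IE₁ increases left→right with effective nuclear charge and decreases top→bottom as the valence shell moves farther out.
All lie in period 2; the across-period trend (first ionization energy increases left to right) applies, with the exception below.
Note the exception: Be has a higher first ionization energy than B, contrary to the simple trend — removing B's lone 2p electron is easier than breaking Be's filled 2s².
For reference (kJ/mol): Be 900, B 801.
So Be has the greater first ionization energy (Be > B).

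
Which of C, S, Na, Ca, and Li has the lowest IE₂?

Ca

The second ionization energy removes an electron from the +1 ion. For each element: C⁺ still has 3 valence electrons; S⁺ still has 5 valence electrons; Na⁺ is the bare [Ne] core; Ca⁺ still has 1 valence electron; Li⁺ is the bare [He] core.
Pulling an electron out of a noble-gas core costs far more than removing a remaining valence electron, so Na and Li sit at the high end of IE_2.
Valence configurations: C⁺ [He]2s²2p¹, S⁺ [Ne]3s²3p³, Ca⁺ [Ar]4s¹.
Approximate IE_2 values (kJ/mol): C 2353, S 2252, Na 4562, Ca 1145, Li 7298.
Hence IE_2: Ca < S < C < Na < Li.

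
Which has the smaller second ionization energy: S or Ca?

Ca

Consider each +1 ion: S⁺ still has 5 valence electrons; Ca⁺ still has 1 valence electron.
All are still removing valence electrons, so compare the +1 ions as you would atoms: IE_2 generally rises across a period (higher Z_eff) and falls down a group (larger shell), subject to the usual subshell exceptions.
Valence configurations: S⁺ [Ne]3s²3p³, Ca⁺ [Ar]4s¹.
Approximate IE_2 values (kJ/mol): S 2252, Ca 1145.
Hence IE_2: Ca < S.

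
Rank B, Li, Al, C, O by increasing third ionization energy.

Al, B, C, O, Li

IE_3 is the cost of taking one more electron from the +2 cation: B²⁺ still has 1 valence electron; Li²⁺ is already 1 electron into the core; Al²⁺ still has 1 valence electron; C²⁺ still has 2 valence electrons; O²⁺ still has 4 valence electrons.
Pulling an electron out of a noble-gas core costs far more than removing a remaining valence electron, so Li sits at the high end of IE_3.
Valence configurations: B²⁺ [He]2s¹, Al²⁺ [Ne]3s¹, C²⁺ [He]2s², O²⁺ [He]2s²2p².
Tabulated IE_3 (kJ/mol): B 3660, Li 11815, Al 2745, C 4620, O 5300.
So the third ionization energies run Al < B < C < O < Li.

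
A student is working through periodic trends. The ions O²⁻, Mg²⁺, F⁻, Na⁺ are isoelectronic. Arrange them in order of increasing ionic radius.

All of these have 10 electrons, so size is governed by nuclear charge alone: the more protons, the stronger the pull on the same electron cloud, and the smaller the ion.
Nuclear charges: Mg²⁺ (Z=12), Na⁺ (Z=11), F⁻ (Z=9), O²⁻ (Z=8).
Smallest to largest: Mg²⁺ < Na⁺ < F⁻ < O²⁻.

Mg²⁺ < Na⁺ < F⁻ < O²⁻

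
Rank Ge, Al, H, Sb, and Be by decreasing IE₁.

H is in period 1, group 1; Be is in period 2, group 2; Al is in period 3, group 13; Ge is in period 4, group 14; Sb is in period 5, group 15.
Removing the outermost electron gets harder across a period and easier down a group.
These sit on a diagonal, where the across-period and down-group effects partly cancel.
Ge > Al: period and group pull opposite ways; the across-period shift dominates (762 vs 578 kJ/mol).
Sb > Ge: period and group pull opposite ways; the across-period shift dominates (831 vs 762 kJ/mol).
Be > Sb: the two effects oppose for this pair; the down-group effect wins (900 vs 831 kJ/mol).
H > Be: the two effects oppose for this pair; the down-group effect wins (1312 vs 900 kJ/mol).
Approximate values (kJ/mol): H 1312, Be 900, Al 578, Ge 762, Sb 831.
So from highest to lowest: H > Be > Sb > Ge > Al.

H > Be > Sb > Ge > Al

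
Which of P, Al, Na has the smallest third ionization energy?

The third ionization energy removes an electron from the +2 ion. For each element: P²⁺ still has 3 valence electrons; Al²⁺ still has 1 valence electron; Na²⁺ is already 1 electron into the core.
Pulling an electron out of a noble-gas core costs far more than removing a remaining valence electron, so Na sits at the high end of IE_3.
Valence configurations: P²⁺ [Ne]3s²3p¹, Al²⁺ [Ne]3s¹.
Approximate IE_3 values (kJ/mol): P 2914, Al 2745, Na 6910.
So the third ionization energies run Al < P < Na.

Al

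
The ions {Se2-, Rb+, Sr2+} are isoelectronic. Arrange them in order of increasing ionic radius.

Sr2+ < Rb+ < Se2-

All of these have 36 electrons, so size is governed by nuclear charge alone: the more protons, the stronger the pull on the same electron cloud, and the smaller the ion.
Nuclear charges: Sr2+ (Z=38), Rb+ (Z=37), Se2- (Z=34).
Smallest to largest: Sr2+ < Rb+ < Se2-.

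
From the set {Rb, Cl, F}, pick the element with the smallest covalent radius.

F is in period 2, group 17; Cl is in period 3, group 17; Rb is in period 5, group 1.
Across a period the added protons contract the valence shell; down a group each new principal shell makes the atom larger.
Here both period and group differ, so the two effects have to be weighed against each other.
Cl > F: Cl sits below F in group 17, so the down-group effect alone puts Cl larger.
Rb > Cl: relative to Cl, both the across-period and down-group shifts push Rb's atomic radius up.
For reference (pm): F 64, Cl 99, Rb 210.
The smallest covalent radius among these belongs to F.

F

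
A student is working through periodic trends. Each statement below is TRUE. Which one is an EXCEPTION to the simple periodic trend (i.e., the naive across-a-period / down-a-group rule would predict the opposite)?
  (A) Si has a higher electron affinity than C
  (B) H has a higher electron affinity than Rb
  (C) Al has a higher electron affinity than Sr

(A)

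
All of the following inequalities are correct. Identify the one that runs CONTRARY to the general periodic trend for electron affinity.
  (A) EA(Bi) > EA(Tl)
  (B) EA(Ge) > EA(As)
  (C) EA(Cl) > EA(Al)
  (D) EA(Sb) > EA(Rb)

(B)

The general trend: electron affinity increases across a period and decreases down a group.
(A) Bi (period 6, group 15) vs Tl (period 6, group 13): the stated order agrees with the simple trend.
(B) Ge (period 4, group 14) vs As (period 4, group 15): the stated order contradicts the simple trend.
(C) Cl (period 3, group 17) vs Al (period 3, group 13): the stated order agrees with the simple trend.
(D) Sb (period 5, group 15) vs Rb (period 5, group 1): the stated order agrees with the simple trend.
The exception is (B): adding an electron to As's half-filled 4p³ is unfavourable, so Ge (4p²) has the more exothermic EA.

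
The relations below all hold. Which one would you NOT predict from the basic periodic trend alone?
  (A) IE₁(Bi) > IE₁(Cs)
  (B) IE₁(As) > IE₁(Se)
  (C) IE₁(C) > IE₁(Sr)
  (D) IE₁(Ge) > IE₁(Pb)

(B)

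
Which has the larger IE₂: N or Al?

The second ionization energy removes an electron from the +1 ion. For each element: N⁺ still has 4 valence electrons; Al⁺ still has 2 valence electrons.
All are still removing valence electrons, so compare the +1 ions as you would atoms: IE_2 generally rises across a period (higher Z_eff) and falls down a group (larger shell), subject to the usual subshell exceptions.
Valence configurations: N⁺ [He]2s²2p², Al⁺ [Ne]3s².
The numbers (kJ/mol): N 2856, Al 1817.
So the second ionization energies run Al < N.

N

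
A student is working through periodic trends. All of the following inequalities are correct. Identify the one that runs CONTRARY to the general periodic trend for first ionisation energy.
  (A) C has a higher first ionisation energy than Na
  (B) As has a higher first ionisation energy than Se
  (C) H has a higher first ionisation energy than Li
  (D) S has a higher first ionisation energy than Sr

The general trend: first ionisation energy increases across a period and decreases down a group.
(A) C (period 2, group 14) vs Na (period 3, group 1): the stated order agrees with the simple trend.
(B) As (period 4, group 15) vs Se (period 4, group 16): the stated order contradicts the simple trend.
(C) H (period 1, group 1) vs Li (period 2, group 1): the stated order agrees with the simple trend.
(D) S (period 3, group 16) vs Sr (period 5, group 2): the stated order agrees with the simple trend.
The exception is (B): Se (4p⁴) ionizes more easily than half-filled As (4p³).

(B)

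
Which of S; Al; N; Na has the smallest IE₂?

Al

After 1 electron has been removed, what remains? S⁺ still has 5 valence electrons; Al⁺ still has 2 valence electrons; N⁺ still has 4 valence electrons; Na⁺ is the bare [Ne] core.
Breaking into a closed-shell core is much more expensive than removing a leftover valence electron — Na has the largest IE_2 here.
Valence configurations: S⁺ [Ne]3s²3p³, Al⁺ [Ne]3s², N⁺ [He]2s²2p².
The numbers (kJ/mol): S 2252, Al 1817, N 2856, Na 4562.
Overall IE_2 order: Al < S < N < Na.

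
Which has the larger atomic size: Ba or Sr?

Ba

Sr is in period 5, group 2; Ba is in period 6, group 2.
Atomic radius shrinks across a period as nuclear charge pulls the same shell inward, and grows down a group as new shells are added.
All are in group 2, so atomic radius increases down the group.
So Ba has the larger atomic size (Ba > Sr).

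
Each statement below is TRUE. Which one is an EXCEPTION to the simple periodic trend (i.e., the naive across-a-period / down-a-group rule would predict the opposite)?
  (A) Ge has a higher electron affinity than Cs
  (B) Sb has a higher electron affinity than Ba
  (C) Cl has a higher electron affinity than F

(C)

The general trend: electron affinity increases across a period and decreases down a group.
(A) Ge (period 4, group 14) vs Cs (period 6, group 1): the stated order agrees with the simple trend.
(B) Sb (period 5, group 15) vs Ba (period 6, group 2): the stated order agrees with the simple trend.
(C) Cl (period 3, group 17) vs F (period 2, group 17): the stated order contradicts the simple trend.
The exception is (C): F's small 2p subshell makes the incoming electron feel strong e⁻–e⁻ repulsion, so Cl actually releases more energy on gaining an electron.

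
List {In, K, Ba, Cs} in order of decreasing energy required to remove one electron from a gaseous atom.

In > Ba > K > Cs

IE₁ increases left→right with effective nuclear charge and decreases top→bottom as the valence shell moves farther out.
Here both period and group differ, so the two effects have to be weighed against each other.
K > Cs: they share group 1; the group trend gives K the larger value.
Ba > K: period and group pull opposite ways; the across-period shift dominates (503 vs 419 kJ/mol).
In > Ba: both effects reinforce here, so In is clearly the higher of the two.
For reference (kJ/mol): K 419, In 558, Cs 376, Ba 503.
So from highest to lowest: In > Ba > K > Cs.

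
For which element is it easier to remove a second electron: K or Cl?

Cl

After 1 electron has been removed, what remains? K⁺ is the bare [Ar] core; Cl⁺ still has 6 valence electrons.
Pulling an electron out of a noble-gas core costs far more than removing a remaining valence electron, so K sits at the high end of IE_2.
The numbers (kJ/mol): K 3052, Cl 2298.
Overall IE_2 order: Cl < K.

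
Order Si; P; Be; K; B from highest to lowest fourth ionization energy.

After 3 electrons have been removed, what remains? Si³⁺ still has 1 valence electron; P³⁺ still has 2 valence electrons; Be³⁺ is already 1 electron into the core; K³⁺ is already 2 electrons into the core; B³⁺ is the bare [He] core.
Breaking into a closed-shell core is much more expensive than removing a leftover valence electron — K, Be and B have the largest IE_4 here.
Valence configurations: Si³⁺ [Ne]3s¹, P³⁺ [Ne]3s².
Tabulated IE_4 (kJ/mol): Si 4356, P 4964, Be 21007, K 5877, B 25026.
Putting it together, IE_4: Si < P < K < Be < B.

B > Be > K > P > Si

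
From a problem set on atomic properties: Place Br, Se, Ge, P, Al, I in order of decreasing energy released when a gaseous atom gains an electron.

Al is in period 3, group 13; P is in period 3, group 15; Ge is in period 4, group 14; Se is in period 4, group 16; Br is in period 4, group 17; I is in period 5, group 17.
Atoms with high Z_eff and room in the valence shell (especially the halogens) have the most exothermic electron affinities.
Neither a single period nor a single group — weigh both effects.
P > Al: P lies to the right of Al in period 3, so the across-period effect alone puts P higher.
Ge > P: this pair runs against the simple trend — see the exception note.
Se > Ge: Se lies to the right of Ge in period 4, so the across-period effect alone puts Se higher.
I > Se: the two effects oppose for this pair; the across-period effect wins (295 vs 195 kJ/mol).
Br > I: Br sits above I in group 17, so the down-group effect alone puts Br higher.
Note the exception: Ge has a higher electron affinity than P, contrary to the simple trend — adding an electron to P's half-filled np³ subshell costs electron-pairing energy.
For reference (kJ/mol): Al 42, P 72, Ge 119, Se 195, Br 325, I 295.
So from highest to lowest: Br > I > Se > Ge > P > Al.

Br > I > Se > Ge > P > Al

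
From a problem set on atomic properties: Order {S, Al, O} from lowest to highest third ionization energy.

The third ionization energy removes an electron from the +2 ion. For each element: S²⁺ still has 4 valence electrons; Al²⁺ still has 1 valence electron; O²⁺ still has 4 valence electrons.
All are still removing valence electrons, so compare the +2 ions as you would atoms: IE_3 generally rises across a period (higher Z_eff) and falls down a group (larger shell), subject to the usual subshell exceptions.
Valence configurations: S²⁺ [Ne]3s²3p², Al²⁺ [Ne]3s¹, O²⁺ [He]2s²2p².
The numbers (kJ/mol): S 3357, Al 2745, O 5300.
Hence IE_3: Al < S < O.

Al, S, O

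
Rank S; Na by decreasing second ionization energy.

Na > S

After 1 electron has been removed, what remains? S⁺ still has 5 valence electrons; Na⁺ is the bare [Ne] core.
Pulling an electron out of a noble-gas core costs far more than removing a remaining valence electron, so Na sits at the high end of IE_2.
The numbers (kJ/mol): S 2252, Na 4562.
Hence IE_2: S < Na.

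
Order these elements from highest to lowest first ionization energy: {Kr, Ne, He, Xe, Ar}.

He > Ne > Ar > Kr > Xe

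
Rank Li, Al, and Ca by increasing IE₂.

Ca < Al < Li

The second ionization energy removes an electron from the +1 ion. For each element: Li⁺ is the bare [He] core; Al⁺ still has 2 valence electrons; Ca⁺ still has 1 valence electron.
Core electrons are held far more tightly than valence electrons, so Li tops the IE_2 order.
Valence configurations: Al⁺ [Ne]3s², Ca⁺ [Ar]4s¹.
Approximate IE_2 values (kJ/mol): Li 7298, Al 1817, Ca 1145.
Hence IE_2: Ca < Al < Li.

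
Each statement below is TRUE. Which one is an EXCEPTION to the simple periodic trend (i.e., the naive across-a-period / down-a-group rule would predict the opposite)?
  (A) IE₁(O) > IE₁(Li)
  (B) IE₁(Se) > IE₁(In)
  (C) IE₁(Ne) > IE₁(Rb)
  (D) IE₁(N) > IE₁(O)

(D)

The general trend: IE₁ increases across a period and decreases down a group.
(A) O (period 2, group 16) vs Li (period 2, group 1): the stated order agrees with the simple trend.
(B) Se (period 4, group 16) vs In (period 5, group 13): the stated order agrees with the simple trend.
(C) Ne (period 2, group 18) vs Rb (period 5, group 1): the stated order agrees with the simple trend.
(D) N (period 2, group 15) vs O (period 2, group 16): the stated order contradicts the simple trend.
The exception is (D): pairing an electron in O's 2p⁴ costs repulsion energy, so O ionizes more easily than half-filled N (2p³).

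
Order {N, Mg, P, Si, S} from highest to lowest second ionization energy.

After 1 electron has been removed, what remains? N⁺ still has 4 valence electrons; Mg⁺ still has 1 valence electron; P⁺ still has 4 valence electrons; Si⁺ still has 3 valence electrons; S⁺ still has 5 valence electrons.
All are still removing valence electrons, so compare the +1 ions as you would atoms: IE_2 generally rises across a period (higher Z_eff) and falls down a group (larger shell), subject to the usual subshell exceptions.
Valence configurations: N⁺ [He]2s²2p², Mg⁺ [Ne]3s¹, P⁺ [Ne]3s²3p², Si⁺ [Ne]3s²3p¹, S⁺ [Ne]3s²3p³.
Tabulated IE_2 (kJ/mol): N 2856, Mg 1451, P 1907, Si 1577, S 2252.
Putting it together, IE_2: Mg < Si < P < S < N.

N > S > P > Si > Mg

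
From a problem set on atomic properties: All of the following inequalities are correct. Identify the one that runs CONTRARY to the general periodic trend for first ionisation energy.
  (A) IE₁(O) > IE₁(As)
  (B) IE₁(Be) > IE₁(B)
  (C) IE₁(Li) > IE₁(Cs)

(B)

The general trend: first ionisation energy increases across a period and decreases down a group.
(A) O (period 2, group 16) vs As (period 4, group 15): the stated order agrees with the simple trend.
(B) Be (period 2, group 2) vs B (period 2, group 13): the stated order contradicts the simple trend.
(C) Li (period 2, group 1) vs Cs (period 6, group 1): the stated order agrees with the simple trend.
The exception is (B): removing B's lone 2p electron is easier than breaking Be's filled 2s².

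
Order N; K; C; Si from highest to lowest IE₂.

Consider each +1 ion: N⁺ still has 4 valence electrons; K⁺ is the bare [Ar] core; C⁺ still has 3 valence electrons; Si⁺ still has 3 valence electrons.
Pulling an electron out of a noble-gas core costs far more than removing a remaining valence electron, so K sits at the high end of IE_2.
Valence configurations: N⁺ [He]2s²2p², C⁺ [He]2s²2p¹, Si⁺ [Ne]3s²3p¹.
Tabulated IE_2 (kJ/mol): N 2856, K 3052, C 2353, Si 1577.
Overall IE_2 order: Si < C < N < K.

K > N > C > Si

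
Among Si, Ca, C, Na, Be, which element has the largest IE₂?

After 1 electron has been removed, what remains? Si⁺ still has 3 valence electrons; Ca⁺ still has 1 valence electron; C⁺ still has 3 valence electrons; Na⁺ is the bare [Ne] core; Be⁺ still has 1 valence electron.
Core electrons are held far more tightly than valence electrons, so Na tops the IE_2 order.
Valence configurations: Si⁺ [Ne]3s²3p¹, Ca⁺ [Ar]4s¹, C⁺ [He]2s²2p¹, Be⁺ [He]2s¹.
Approximate IE_2 values (kJ/mol): Si 1577, Ca 1145, C 2353, Na 4562, Be 1757.
So the second ionization energies run Ca < Si < Be < C < Na.

Na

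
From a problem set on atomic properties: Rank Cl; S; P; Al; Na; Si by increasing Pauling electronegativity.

Na is in period 3, group 1; Al is in period 3, group 13; Si is in period 3, group 14; P is in period 3, group 15; S is in period 3, group 16; Cl is in period 3, group 17.
Atoms toward the upper right of the periodic table pull bonding electrons most strongly.
All lie in period 3, so electronegativity increases left to right.
So from lowest to highest: Na < Al < Si < P < S < Cl.

Na, Al, Si, P, S, Cl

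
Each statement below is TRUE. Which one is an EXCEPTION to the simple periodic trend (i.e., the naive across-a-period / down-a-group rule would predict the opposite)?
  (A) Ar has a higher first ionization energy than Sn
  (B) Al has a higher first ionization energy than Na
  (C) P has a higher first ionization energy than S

(C)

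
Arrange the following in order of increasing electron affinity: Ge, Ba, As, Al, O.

Ba < Al < As < Ge < O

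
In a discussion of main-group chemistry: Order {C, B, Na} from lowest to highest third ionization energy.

B < C < Na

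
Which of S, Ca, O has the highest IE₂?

O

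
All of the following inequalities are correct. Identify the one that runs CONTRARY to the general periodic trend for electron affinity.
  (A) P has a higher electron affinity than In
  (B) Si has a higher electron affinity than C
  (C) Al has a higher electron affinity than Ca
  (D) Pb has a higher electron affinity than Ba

(B)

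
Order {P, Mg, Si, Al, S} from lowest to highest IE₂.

Mg < Si < Al < P < S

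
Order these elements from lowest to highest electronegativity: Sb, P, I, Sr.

Sr < Sb < P < I

Atoms toward the upper right of the periodic table pull bonding electrons most strongly.
Here both period and group differ, so the two effects have to be weighed against each other.
Sb > Sr: both are in period 5; the period trend gives Sb the larger value.
P > Sb: they share group 15; the group trend gives P the larger value.
I > P: the two effects oppose for this pair; the across-period effect wins (2.66 vs 2.19).
For reference (Pauling): P 2.19, Sr 0.95, Sb 2.05, I 2.66.
So from lowest to highest: Sr < Sb < P < I.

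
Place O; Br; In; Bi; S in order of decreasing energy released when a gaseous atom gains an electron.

Electron affinity generally becomes more exothermic across a period toward the halogens and less exothermic down a group.
These span different periods and groups, so the two trends combine.
Bi > In: the two effects oppose for this pair; the across-period effect wins (91 vs 29 kJ/mol).
O > Bi: both effects reinforce here, so O is clearly the higher of the two.
S > O: this pair runs against the simple trend — see the exception note.
Br > S: the two effects oppose for this pair; the across-period effect wins (325 vs 200 kJ/mol).
Note the exception: S has a higher electron affinity than O, contrary to the simple trend — the compact 2p subshell of O repels the added electron more than S's larger 3p does.
Tabulated electron affinity (kJ/mol): O 141, S 200, Br 325, In 29, Bi 91.
So from highest to lowest: Br > S > O > Bi > In.

Br > S > O > Bi > In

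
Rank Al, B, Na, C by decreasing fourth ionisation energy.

IE_4 is the cost of taking one more electron from the +3 cation: Al³⁺ is the bare [Ne] core; B³⁺ is the bare [He] core; Na³⁺ is already 2 electrons into the core; C³⁺ still has 1 valence electron.
Breaking into a closed-shell core is much more expensive than removing a leftover valence electron — Na, Al and B have the largest IE_4 here.
The numbers (kJ/mol): Al 11577, B 25026, Na 9543, C 6223.
So the fourth ionization energies run C < Na < Al < B.

B > Al > Na > C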